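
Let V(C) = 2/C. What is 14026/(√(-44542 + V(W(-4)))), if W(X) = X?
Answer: -14026*I*√178170/89085 ≈ -66.458*I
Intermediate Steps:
14026/(√(-44542 + V(W(-4)))) = 14026/(√(-44542 + 2/(-4))) = 14026/(√(-44542 + 2*(-¼))) = 14026/(√(-44542 - ½)) = 14026/(√(-89085/2)) = 14026/((I*√178170/2)) = 14026*(-I*√178170/89085) = -14026*I*√178170/89085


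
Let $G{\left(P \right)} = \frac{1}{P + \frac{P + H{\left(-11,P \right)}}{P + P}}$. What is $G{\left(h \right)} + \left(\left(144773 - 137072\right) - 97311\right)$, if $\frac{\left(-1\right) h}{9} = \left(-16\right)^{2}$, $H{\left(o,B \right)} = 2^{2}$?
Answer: $- \frac{237792054282}{2653633} \approx -89610.0$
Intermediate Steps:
$H{\left(o,B \right)} = 4$
$h = -2304$ ($h = - 9 \left(-16\right)^{2} = \left(-9\right) 256 = -2304$)
$G{\left(P \right)} = \frac{1}{P + \frac{4 + P}{2 P}}$ ($G{\left(P \right)} = \frac{1}{P + \frac{P + 4}{P + P}} = \frac{1}{P + \frac{4 + P}{2 P}}$)
$G{\left(h \right)} + \left(\left(144773 - 137072\right) - 97311\right) = 2 \left(-2304\right) \frac{1}{4 - 2304 + 2 \left(-2304\right)^{2}} + \left(\left(144773 - 137072\right) - 97311\right) = 2 \left(-2304\right) \frac{1}{4 - 2304 + 2 \cdot 5308416} + \left(7701 - 97311\right) = 2 \left(-2304\right) \frac{1}{4 - 2304 + 10616832} - 89610 = 2 \left(-2304\right) \frac{1}{10614532} - 89610 = - \frac{1152}{2653633} - 89610 = - \frac{237792054282}{2653633}$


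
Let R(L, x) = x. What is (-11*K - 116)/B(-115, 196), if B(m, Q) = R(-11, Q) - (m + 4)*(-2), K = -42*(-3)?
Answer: 751/13 ≈ 57.769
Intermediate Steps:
K = 126
B(m, Q) = 8 + Q + 2*m (B(m, Q) = Q - (m + 4)*(-2) = Q - (4 + m)*(-2) = Q - (-8 - 2*m) = Q + (8 + 2*m) = 8 + Q + 2*m)
(-11*K - 116)/B(-115, 196) = (-11*126 - 116)/(8 + 196 + 2*(-115)) = (-1386 - 116)/(8 + 196 - 230) = -1502/(-26) = -1502*(-1/26) = 751/13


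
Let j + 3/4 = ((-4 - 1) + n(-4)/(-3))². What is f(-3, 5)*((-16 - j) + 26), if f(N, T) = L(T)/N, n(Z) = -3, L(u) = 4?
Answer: 7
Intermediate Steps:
f(N, T) = 4/N
j = 61/4 (j = -¾ + ((-4 - 1) - 3/(-3))² = -¾ + (-5 - 3*(-⅓))² = -¾ + (-5 + 1)² = -¾ + (-4)² = -¾ + 16 = 61/4 ≈ 15.250)
f(-3, 5)*((-16 - j) + 26) = (4/(-3))*((-16 - 1*61/4) + 26) = (4*(-⅓))*((-16 - 61/4) + 26) = -4*(-125/4 + 26)/3 = -4/3*(-21/4) = 7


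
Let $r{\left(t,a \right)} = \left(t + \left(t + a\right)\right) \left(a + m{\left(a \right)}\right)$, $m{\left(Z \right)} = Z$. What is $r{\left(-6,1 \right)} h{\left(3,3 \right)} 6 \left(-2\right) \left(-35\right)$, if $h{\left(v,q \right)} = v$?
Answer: $-27720$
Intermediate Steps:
$r{\left(t,a \right)} = 2 a \left(a + 2 t\right)$ ($r{\left(t,a \right)} = \left(t + \left(t + a\right)\right) \left(a + a\right) = \left(t + \left(a + t\right)\right) 2 a = \left(a + 2 t\right) 2 a = 2 a \left(a + 2 t\right)$)
$r{\left(-6,1 \right)} h{\left(3,3 \right)} 6 \left(-2\right) \left(-35\right) = 2 \cdot 1 \left(1 + 2 \left(-6\right)\right) 3 \cdot 6 \left(-2\right) \left(-35\right) = 2 \cdot 1 \left(1 - 12\right) 18 \left(-2\right) \left(-35\right) = 2 \cdot 1 \left(-11\right) \left(-36\right) \left(-35\right) = \left(-22\right) \left(-36\right) \left(-35\right) = 792 \left(-35\right) = -27720$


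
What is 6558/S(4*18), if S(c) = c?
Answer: 1093/12 ≈ 91.083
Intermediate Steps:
6558/S(4*18) = 6558/((4*18)) = 6558/72 = 6558*(1/72) = 1093/12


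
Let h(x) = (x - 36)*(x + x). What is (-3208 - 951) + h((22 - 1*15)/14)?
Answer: -8389/2 ≈ -4194.5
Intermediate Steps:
h(x) = 2*x*(-36 + x) (h(x) = (-36 + x)*(2*x) = 2*x*(-36 + x))
(-3208 - 951) + h((22 - 1*15)/14) = (-3208 - 951) + 2*((22 - 1*15)/14)*(-36 + (22 - 1*15)/14) = -4159 + 2*((22 - 15)*(1/14))*(-36 + (22 - 15)*(1/14)) = -4159 + 2*(7*(1/14))*(-36 + 7*(1/14)) = -4159 + 2*(½)*(-36 + ½) = -4159 + 2*(½)*(-71/2) = -4159 - 71/2 = -8389/2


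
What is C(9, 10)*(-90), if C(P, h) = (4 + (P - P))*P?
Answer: -3240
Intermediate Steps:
C(P, h) = 4*P (C(P, h) = (4 + 0)*P = 4*P)
C(9, 10)*(-90) = (4*9)*(-90) = 36*(-90) = -3240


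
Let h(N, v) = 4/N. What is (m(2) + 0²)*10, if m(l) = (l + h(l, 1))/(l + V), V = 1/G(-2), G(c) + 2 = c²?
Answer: 16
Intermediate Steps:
G(c) = -2 + c²
V = ½ (V = 1/(-2 + (-2)²) = 1/(-2 + 4) = 1/2 = ½ ≈ 0.50000)
m(l) = (l + 4/l)/(½ + l) (m(l) = (l + 4/l)/(l + ½) = (l + 4/l)/(½ + l))
(m(2) + 0²)*10 = (2*(4 + 2²)/(2*(1 + 2*2)) + 0²)*10 = (2*(½)*(4 + 4)/(1 + 4) + 0)*10 = (2*(½)*8/5 + 0)*10 = (2*(½)*(⅕)*8 + 0)*10 = (8/5 + 0)*10 = (8/5)*10 = 16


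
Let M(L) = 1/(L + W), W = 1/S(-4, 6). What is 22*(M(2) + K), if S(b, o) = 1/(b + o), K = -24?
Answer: -1045/2 ≈ -522.50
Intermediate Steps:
W = 2 (W = 1/(1/(-4 + 6)) = 1/(1/2) = 1/(½) = 2)
M(L) = 1/(2 + L) (M(L) = 1/(L + 2) = 1/(2 + L))
22*(M(2) + K) = 22*(1/(2 + 2) - 24) = 22*(1/4 - 24) = 22*(¼ - 24) = 22*(-95/4) = -1045/2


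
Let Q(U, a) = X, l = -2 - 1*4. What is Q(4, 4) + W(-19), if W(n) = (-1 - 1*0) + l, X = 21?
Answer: 14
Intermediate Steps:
l = -6 (l = -2 - 4 = -6)
Q(U, a) = 21
W(n) = -7 (W(n) = (-1 - 1*0) - 6 = (-1 + 0) - 6 = -1 - 6 = -7)
Q(4, 4) + W(-19) = 21 - 7 = 14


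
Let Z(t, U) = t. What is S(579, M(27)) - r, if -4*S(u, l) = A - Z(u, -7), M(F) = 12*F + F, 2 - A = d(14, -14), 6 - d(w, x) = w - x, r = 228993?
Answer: -915417/4 ≈ -2.2885e+5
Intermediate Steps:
d(w, x) = 6 + x - w (d(w, x) = 6 - (w - x) = 6 + (x - w) = 6 + x - w)
A = 24 (A = 2 - (6 - 14 - 1*14) = 2 - (6 - 14 - 14) = 2 - 1*(-22) = 2 + 22 = 24)
M(F) = 13*F
S(u, l) = -6 + u/4 (S(u, l) = -(24 - u)/4 = -6 + u/4)
S(579, M(27)) - r = (-6 + (1/4)*579) - 1*228993 = (-6 + 579/4) - 228993 = 555/4 - 228993 = -915417/4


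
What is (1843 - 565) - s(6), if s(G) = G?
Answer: 1272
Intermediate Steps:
(1843 - 565) - s(6) = (1843 - 565) - 1*6 = 1278 - 6 = 1272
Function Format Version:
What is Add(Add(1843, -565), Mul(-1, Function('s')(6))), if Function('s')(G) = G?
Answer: 1272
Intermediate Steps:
Add(Add(1843, -565), Mul(-1, Function('s')(6))) = Add(Add(1843, -565), Mul(-1, 6)) = Add(1278, -6) = 1272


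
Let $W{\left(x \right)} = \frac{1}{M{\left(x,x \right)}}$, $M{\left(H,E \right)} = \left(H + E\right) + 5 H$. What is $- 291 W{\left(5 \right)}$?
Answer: $- \frac{291}{35} \approx -8.3143$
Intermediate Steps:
$M{\left(H,E \right)} = E + 6 H$ ($M{\left(H,E \right)} = \left(E + H\right) + 5 H = E + 6 H$)
$W{\left(x \right)} = \frac{1}{7 x}$ ($W{\left(x \right)} = \frac{1}{x + 6 x} = \frac{1}{7 x}$)
$- 291 W{\left(5 \right)} = - 291 \frac{1}{7 \cdot 5} = - 291 \cdot \frac{1}{7} \cdot \frac{1}{5} = \left(-291\right) \frac{1}{35} = - \frac{291}{35}$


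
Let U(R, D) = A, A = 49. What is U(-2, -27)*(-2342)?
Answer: -114758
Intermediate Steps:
U(R, D) = 49
U(-2, -27)*(-2342) = 49*(-2342) = -114758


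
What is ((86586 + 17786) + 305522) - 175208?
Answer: 234686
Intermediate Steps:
((86586 + 17786) + 305522) - 175208 = (104372 + 305522) - 175208 = 409894 - 175208 = 234686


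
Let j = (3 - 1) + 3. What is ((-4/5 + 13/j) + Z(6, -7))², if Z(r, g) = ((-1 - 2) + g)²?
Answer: 259081/25 ≈ 10363.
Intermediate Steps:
Z(r, g) = (-3 + g)²
j = 5 (j = 2 + 3 = 5)
((-4/5 + 13/j) + Z(6, -7))² = ((-4/5 + 13/5) + (-3 - 7)²)² = ((-4*⅕ + 13*(⅕)) + (-10)²)² = ((-⅘ + 13/5) + 100)² = (9/5 + 100)² = (509/5)² = 259081/25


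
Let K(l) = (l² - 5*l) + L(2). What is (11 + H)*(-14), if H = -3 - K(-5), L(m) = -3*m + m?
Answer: 532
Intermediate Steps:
L(m) = -2*m
K(l) = -4 + l² - 5*l (K(l) = (l² - 5*l) - 2*2 = (l² - 5*l) - 4 = -4 + l² - 5*l)
H = -49 (H = -3 - (-4 + (-5)² - 5*(-5)) = -3 - (-4 + 25 + 25) = -3 - 1*46 = -3 - 46 = -49)
(11 + H)*(-14) = (11 - 49)*(-14) = -38*(-14) = 532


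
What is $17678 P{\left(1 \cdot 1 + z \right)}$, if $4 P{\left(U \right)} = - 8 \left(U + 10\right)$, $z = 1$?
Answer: $-424272$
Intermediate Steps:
$P{\left(U \right)} = -20 - 2 U$ ($P{\left(U \right)} = \frac{\left(-8\right) \left(U + 10\right)}{4} = \frac{\left(-8\right) \left(10 + U\right)}{4} = \frac{-80 - 8 U}{4} = -20 - 2 U$)
$17678 P{\left(1 \cdot 1 + z \right)} = 17678 \left(-20 - 2 \left(1 \cdot 1 + 1\right)\right) = 17678 \left(-20 - 2 \left(1 + 1\right)\right) = 17678 \left(-20 - 4\right) = 17678 \left(-24\right) = -424272$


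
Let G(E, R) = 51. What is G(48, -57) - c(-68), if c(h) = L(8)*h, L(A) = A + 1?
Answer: 663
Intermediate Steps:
L(A) = 1 + A
c(h) = 9*h (c(h) = (1 + 8)*h = 9*h)
G(48, -57) - c(-68) = 51 - 9*(-68) = 51 - 1*(-612) = 51 + 612 = 663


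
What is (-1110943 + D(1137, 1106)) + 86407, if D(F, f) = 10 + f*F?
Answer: 232996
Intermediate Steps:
D(F, f) = 10 + F*f
(-1110943 + D(1137, 1106)) + 86407 = (-1110943 + (10 + 1137*1106)) + 86407 = (-1110943 + (10 + 1257522)) + 86407 = (-1110943 + 1257532) + 86407 = 146589 + 86407 = 232996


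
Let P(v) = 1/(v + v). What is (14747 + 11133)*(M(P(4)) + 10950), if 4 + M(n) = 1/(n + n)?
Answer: 283386000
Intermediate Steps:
P(v) = 1/(2*v)
M(n) = -4 + 1/(2*n) (M(n) = -4 + 1/(n + n) = -4 + 1/(2*n))
(14747 + 11133)*(M(P(4)) + 10950) = (14747 + 11133)*((-4 + 1/(2*(((½)/4)))) + 10950) = 25880*((-4 + 1/(2*(((½)*(¼))))) + 10950) = 25880*((-4 + 1/(2*(⅛))) + 10950) = 25880*((-4 + (½)*8) + 10950) = 25880*((-4 + 4) + 10950) = 25880*(0 + 10950) = 25880*10950 = 283386000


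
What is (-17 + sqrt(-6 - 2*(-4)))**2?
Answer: (17 - sqrt(2))**2 ≈ 242.92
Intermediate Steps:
(-17 + sqrt(-6 - 2*(-4)))**2 = (-17 + sqrt(-6 + 8))**2 = (-17 + sqrt(2))**2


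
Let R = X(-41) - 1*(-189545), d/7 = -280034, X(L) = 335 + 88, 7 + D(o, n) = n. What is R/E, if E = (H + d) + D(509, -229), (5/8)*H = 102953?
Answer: -474920/4489373 ≈ -0.10579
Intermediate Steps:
D(o, n) = -7 + n
H = 823624/5 (H = (8/5)*102953 = 823624/5 ≈ 1.6472e+5)
X(L) = 423
d = -1960238 (d = 7*(-280034) = -1960238)
E = -8978746/5 (E = (823624/5 - 1960238) + (-7 - 229) = -8977566/5 - 236 = -8978746/5 ≈ -1.7958e+6)
R = 189968 (R = 423 - 1*(-189545) = 423 + 189545 = 189968)
R/E = 189968/(-8978746/5) = 189968*(-5/8978746) = -474920/4489373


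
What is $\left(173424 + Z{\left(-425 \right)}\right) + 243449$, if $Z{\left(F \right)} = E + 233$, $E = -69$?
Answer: $417037$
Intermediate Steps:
$Z{\left(F \right)} = 164$ ($Z{\left(F \right)} = -69 + 233 = 164$)
$\left(173424 + Z{\left(-425 \right)}\right) + 243449 = \left(173424 + 164\right) + 243449 = 173588 + 243449 = 417037$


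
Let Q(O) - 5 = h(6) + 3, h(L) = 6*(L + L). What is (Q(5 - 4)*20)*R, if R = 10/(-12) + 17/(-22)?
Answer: -84800/33 ≈ -2569.7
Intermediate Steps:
R = -53/33 (R = 10*(-1/12) + 17*(-1/22) = -⅚ - 17/22 = -53/33 ≈ -1.6061)
h(L) = 12*L (h(L) = 6*(2*L) = 12*L)
Q(O) = 80 (Q(O) = 5 + (12*6 + 3) = 5 + (72 + 3) = 5 + 75 = 80)
(Q(5 - 4)*20)*R = (80*20)*(-53/33) = 1600*(-53/33) = -84800/33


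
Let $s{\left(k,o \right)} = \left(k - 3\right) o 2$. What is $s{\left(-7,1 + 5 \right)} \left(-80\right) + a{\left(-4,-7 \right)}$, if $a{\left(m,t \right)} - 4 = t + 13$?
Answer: $9610$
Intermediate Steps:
$a{\left(m,t \right)} = 17 + t$ ($a{\left(m,t \right)} = 4 + \left(t + 13\right) = 4 + \left(13 + t\right) = 17 + t$)
$s{\left(k,o \right)} = 2 o \left(-3 + k\right)$ ($s{\left(k,o \right)} = \left(-3 + k\right) o 2 = o \left(-3 + k\right) 2 = 2 o \left(-3 + k\right)$)
$s{\left(-7,1 + 5 \right)} \left(-80\right) + a{\left(-4,-7 \right)} = 2 \left(1 + 5\right) \left(-3 - 7\right) \left(-80\right) + \left(17 - 7\right) = 2 \cdot 6 \left(-10\right) \left(-80\right) + 10 = \left(-120\right) \left(-80\right) + 10 = 9600 + 10 = 9610$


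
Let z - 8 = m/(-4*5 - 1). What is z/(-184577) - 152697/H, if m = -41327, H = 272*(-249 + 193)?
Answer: 84462769387/8434430592 ≈ 10.014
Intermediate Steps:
H = -15232 (H = 272*(-56) = -15232)
z = 41495/21 (z = 8 - 41327/(-4*5 - 1) = 8 - 41327/(-20 - 1) = 8 - 41327/(-21) = 8 - 41327*(-1/21) = 8 + 41327/21 = 41495/21 ≈ 1976.0)
z/(-184577) - 152697/H = (41495/21)/(-184577) - 152697/(-15232) = (41495/21)*(-1/184577) - 152697*(-1/15232) = -41495/3876117 + 152697/15232 = 84462769387/8434430592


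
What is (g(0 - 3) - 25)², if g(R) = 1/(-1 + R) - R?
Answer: 7921/16 ≈ 495.06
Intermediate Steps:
(g(0 - 3) - 25)² = ((1 + (0 - 3) - (0 - 3)²)/(-1 + (0 - 3)) - 25)² = ((1 - 3 - 1*(-3)²)/(-1 - 3) - 25)² = ((1 - 3 - 1*9)/(-4) - 25)² = (-(1 - 3 - 9)/4 - 25)² = (-¼*(-11) - 25)² = (11/4 - 25)² = (-89/4)² = 7921/16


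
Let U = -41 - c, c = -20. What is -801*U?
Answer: 16821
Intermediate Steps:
U = -21 (U = -41 - 1*(-20) = -41 + 20 = -21)
-801*U = -801*(-21) = 16821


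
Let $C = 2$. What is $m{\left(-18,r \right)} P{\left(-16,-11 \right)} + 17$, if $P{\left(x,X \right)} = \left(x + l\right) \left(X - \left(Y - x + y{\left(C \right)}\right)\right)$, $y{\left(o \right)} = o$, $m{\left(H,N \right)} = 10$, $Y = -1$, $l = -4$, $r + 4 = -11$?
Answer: $5617$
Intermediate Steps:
$r = -15$ ($r = -4 - 11 = -15$)
$P{\left(x,X \right)} = \left(-4 + x\right) \left(-1 + X + x\right)$ ($P{\left(x,X \right)} = \left(x - 4\right) \left(X + \left(x - \left(2 - 1\right)\right)\right) = \left(-4 + x\right) \left(X + \left(x - 1\right)\right) = \left(-4 + x\right) \left(X + \left(-1 + x\right)\right) = \left(-4 + x\right) \left(-1 + X + x\right)$)
$m{\left(-18,r \right)} P{\left(-16,-11 \right)} + 17 = 10 \left(4 + \left(-16\right)^{2} - -80 - -44 - -176\right) + 17 = 10 \left(4 + 256 + 80 + 44 + 176\right) + 17 = 10 \cdot 560 + 17 = 5600 + 17 = 5617$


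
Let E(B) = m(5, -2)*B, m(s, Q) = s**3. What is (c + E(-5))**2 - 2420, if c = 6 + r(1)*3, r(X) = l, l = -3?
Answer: 391964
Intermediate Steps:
r(X) = -3
E(B) = 125*B (E(B) = 5**3*B = 125*B)
c = -3 (c = 6 - 3*3 = 6 - 9 = -3)
(c + E(-5))**2 - 2420 = (-3 + 125*(-5))**2 - 2420 = (-3 - 625)**2 - 2420 = (-628)**2 - 2420 = 394384 - 2420 = 391964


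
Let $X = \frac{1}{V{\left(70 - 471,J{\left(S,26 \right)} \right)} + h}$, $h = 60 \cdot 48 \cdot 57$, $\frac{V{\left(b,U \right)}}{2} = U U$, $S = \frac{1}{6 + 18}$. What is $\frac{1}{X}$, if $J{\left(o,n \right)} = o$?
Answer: $\frac{47278081}{288} \approx 1.6416 \cdot 10^{5}$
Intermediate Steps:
$S = \frac{1}{24} \approx 0.041667$
$V{\left(b,U \right)} = 2 U^{2}$ ($V{\left(b,U \right)} = 2 U U = 2 U^{2}$)
$h = 164160$ ($h = 2880 \cdot 57 = 164160$)
$X = \frac{288}{47278081}$ ($X = \frac{1}{\frac{2}{576} + 164160} = \frac{1}{2 \cdot \frac{1}{576} + 164160} = \frac{1}{\frac{1}{288} + 164160} = \frac{1}{\frac{47278081}{288}} = \frac{288}{47278081} \approx 6.0916 \cdot 10^{-6}$)
$\frac{1}{X} = \frac{1}{\frac{288}{47278081}} = \frac{47278081}{288}$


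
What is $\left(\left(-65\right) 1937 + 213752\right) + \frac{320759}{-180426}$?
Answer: $\frac{15849562063}{180426} \approx 87845.0$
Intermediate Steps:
$\left(\left(-65\right) 1937 + 213752\right) + \frac{320759}{-180426} = \left(-125905 + 213752\right) + 320759 \left(- \frac{1}{180426}\right) = 87847 - \frac{320759}{180426} = \frac{15849562063}{180426}$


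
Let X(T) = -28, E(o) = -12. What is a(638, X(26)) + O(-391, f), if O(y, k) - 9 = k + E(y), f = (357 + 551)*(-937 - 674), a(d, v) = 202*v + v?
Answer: -1468475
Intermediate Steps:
a(d, v) = 203*v
f = -1462788 (f = 908*(-1611) = -1462788)
O(y, k) = -3 + k (O(y, k) = 9 + (k - 12) = 9 + (-12 + k) = -3 + k)
a(638, X(26)) + O(-391, f) = 203*(-28) + (-3 - 1462788) = -5684 - 1462791 = -1468475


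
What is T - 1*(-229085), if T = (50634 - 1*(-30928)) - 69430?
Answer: 241217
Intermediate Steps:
T = 12132 (T = (50634 + 30928) - 69430 = 81562 - 69430 = 12132)
T - 1*(-229085) = 12132 - 1*(-229085) = 12132 + 229085 = 241217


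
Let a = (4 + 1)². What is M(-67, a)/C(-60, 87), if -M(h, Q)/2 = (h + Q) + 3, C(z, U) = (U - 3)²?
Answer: 13/1176 ≈ 0.011054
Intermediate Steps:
C(z, U) = (-3 + U)²
a = 25 (a = 5² = 25)
M(h, Q) = -6 - 2*Q - 2*h (M(h, Q) = -2*((h + Q) + 3) = -2*((Q + h) + 3) = -2*(3 + Q + h) = -6 - 2*Q - 2*h)
M(-67, a)/C(-60, 87) = (-6 - 2*25 - 2*(-67))/((-3 + 87)²) = (-6 - 50 + 134)/(84²) = 78/7056 = 78*(1/7056) = 13/1176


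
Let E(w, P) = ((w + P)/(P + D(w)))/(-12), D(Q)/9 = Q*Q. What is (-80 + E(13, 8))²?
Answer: 239401768369/37405456 ≈ 6400.2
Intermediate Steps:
D(Q) = 9*Q² (D(Q) = 9*(Q*Q) = 9*Q²)
E(w, P) = -(P + w)/(12*(P + 9*w²)) (E(w, P) = ((w + P)/(P + 9*w²))/(-12) = ((P + w)/(P + 9*w²))*(-1/12) = -(P + w)/(12*(P + 9*w²)))
(-80 + E(13, 8))² = (-80 + (-1*8 - 1*13)/(12*(8 + 9*13²)))² = (-80 + (-8 - 13)/(12*(8 + 9*169)))² = (-80 + (1/12)*(-21)/(8 + 1521))² = (-80 + (1/12)*(-21)/1529)² = (-80 + (1/12)*(1/1529)*(-21))² = (-80 - 7/6116)² = (-489287/6116)² = 239401768369/37405456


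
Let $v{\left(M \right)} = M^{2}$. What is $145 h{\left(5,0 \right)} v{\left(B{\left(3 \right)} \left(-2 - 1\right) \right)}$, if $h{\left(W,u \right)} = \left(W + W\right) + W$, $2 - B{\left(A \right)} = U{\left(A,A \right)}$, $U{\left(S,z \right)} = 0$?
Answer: $78300$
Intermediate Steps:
$B{\left(A \right)} = 2$ ($B{\left(A \right)} = 2 - 0 = 2 + 0 = 2$)
$h{\left(W,u \right)} = 3 W$ ($h{\left(W,u \right)} = 2 W + W = 3 W$)
$145 h{\left(5,0 \right)} v{\left(B{\left(3 \right)} \left(-2 - 1\right) \right)} = 145 \cdot 3 \cdot 5 \left(2 \left(-2 - 1\right)\right)^{2} = 145 \cdot 15 \left(2 \left(-3\right)\right)^{2} = 2175 \left(-6\right)^{2} = 2175 \cdot 36 = 78300$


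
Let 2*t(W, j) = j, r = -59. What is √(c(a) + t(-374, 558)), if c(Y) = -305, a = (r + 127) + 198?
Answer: I*√26 ≈ 5.099*I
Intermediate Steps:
t(W, j) = j/2
a = 266 (a = (-59 + 127) + 198 = 68 + 198 = 266)
√(c(a) + t(-374, 558)) = √(-305 + (½)*558) = √(-305 + 279) = √(-26) = I*√26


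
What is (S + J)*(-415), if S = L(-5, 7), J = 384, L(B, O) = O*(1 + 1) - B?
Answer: -167245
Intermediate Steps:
L(B, O) = -B + 2*O (L(B, O) = O*2 - B = 2*O - B = -B + 2*O)
S = 19 (S = -1*(-5) + 2*7 = 5 + 14 = 19)
(S + J)*(-415) = (19 + 384)*(-415) = 403*(-415) = -167245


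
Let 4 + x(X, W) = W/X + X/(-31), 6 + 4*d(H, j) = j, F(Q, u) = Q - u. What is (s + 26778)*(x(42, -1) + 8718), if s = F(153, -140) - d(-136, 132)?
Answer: 613463144807/2604 ≈ 2.3559e+8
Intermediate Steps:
d(H, j) = -3/2 + j/4
x(X, W) = -4 - X/31 + W/X (x(X, W) = -4 + (W/X + X/(-31)) = -4 + (W/X + X*(-1/31)) = -4 + (W/X - X/31) = -4 + (-X/31 + W/X) = -4 - X/31 + W/X)
s = 523/2 (s = (153 - 1*(-140)) - (-3/2 + (¼)*132) = (153 + 140) - (-3/2 + 33) = 293 - 1*63/2 = 293 - 63/2 = 523/2 ≈ 261.50)
(s + 26778)*(x(42, -1) + 8718) = (523/2 + 26778)*((-4 - 1/31*42 - 1/42) + 8718) = 54079*((-4 - 42/31 - 1*1/42) + 8718)/2 = 54079*((-4 - 42/31 - 1/42) + 8718)/2 = 54079*(-7003/1302 + 8718)/2 = (54079/2)*(11343833/1302) = 613463144807/2604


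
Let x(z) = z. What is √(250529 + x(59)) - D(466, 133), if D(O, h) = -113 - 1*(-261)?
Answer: -148 + 2*√62647 ≈ 352.59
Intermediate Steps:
D(O, h) = 148 (D(O, h) = -113 + 261 = 148)
√(250529 + x(59)) - D(466, 133) = √(250529 + 59) - 1*148 = √250588 - 148 = 2*√62647 - 148 = -148 + 2*√62647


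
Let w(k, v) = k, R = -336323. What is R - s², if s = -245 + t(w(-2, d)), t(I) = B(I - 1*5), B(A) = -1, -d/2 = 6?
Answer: -396839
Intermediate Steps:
d = -12 (d = -2*6 = -12)
t(I) = -1
s = -246 (s = -245 - 1 = -246)
R - s² = -336323 - 1*(-246)² = -336323 - 1*60516 = -336323 - 60516 = -396839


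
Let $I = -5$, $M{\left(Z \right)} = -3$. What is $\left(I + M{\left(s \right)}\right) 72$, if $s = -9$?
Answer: $-576$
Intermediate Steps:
$\left(I + M{\left(s \right)}\right) 72 = \left(-5 - 3\right) 72 = \left(-8\right) 72 = -576$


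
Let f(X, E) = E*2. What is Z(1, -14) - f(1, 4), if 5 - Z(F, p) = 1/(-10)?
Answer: -29/10 ≈ -2.9000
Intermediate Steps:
f(X, E) = 2*E
Z(F, p) = 51/10 (Z(F, p) = 5 - 1/(-10) = 5 - 1*(-1/10) = 5 + 1/10 = 51/10)
Z(1, -14) - f(1, 4) = 51/10 - 2*4 = 51/10 - 1*8 = 51/10 - 8 = -29/10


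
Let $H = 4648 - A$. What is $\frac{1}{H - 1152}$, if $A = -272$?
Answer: $\frac{1}{3768} \approx 0.00026539$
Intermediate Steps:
$H = 4920$ ($H = 4648 - -272 = 4648 + 272 = 4920$)
$\frac{1}{H - 1152} = \frac{1}{4920 - 1152} = \frac{1}{3768}$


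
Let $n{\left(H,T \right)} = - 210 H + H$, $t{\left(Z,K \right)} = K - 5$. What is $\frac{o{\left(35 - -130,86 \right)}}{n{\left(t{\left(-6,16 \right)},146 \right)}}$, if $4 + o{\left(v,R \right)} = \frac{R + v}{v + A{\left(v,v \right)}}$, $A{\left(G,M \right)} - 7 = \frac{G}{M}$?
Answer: $\frac{441}{397727} \approx 0.0011088$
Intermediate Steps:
$A{\left(G,M \right)} = 7 + \frac{G}{M}$
$t{\left(Z,K \right)} = -5 + K$ ($t{\left(Z,K \right)} = K - 5 = -5 + K$)
$o{\left(v,R \right)} = -4 + \frac{R + v}{8 + v}$ ($o{\left(v,R \right)} = -4 + \frac{R + v}{v + \left(7 + \frac{v}{v}\right)} = -4 + \frac{R + v}{v + \left(7 + 1\right)} = -4 + \frac{R + v}{v + 8} = -4 + \frac{R + v}{8 + v}$)
$n{\left(H,T \right)} = - 209 H$
$\frac{o{\left(35 - -130,86 \right)}}{n{\left(t{\left(-6,16 \right)},146 \right)}} = \frac{\frac{1}{8 + \left(35 - -130\right)} \left(-32 + 86 - 3 \left(35 - -130\right)\right)}{\left(-209\right) \left(-5 + 16\right)} = \frac{\frac{1}{8 + \left(35 + 130\right)} \left(-32 + 86 - 3 \left(35 + 130\right)\right)}{\left(-209\right) 11} = \frac{\frac{1}{8 + 165} \left(-32 + 86 - 495\right)}{-2299} = \frac{-32 + 86 - 495}{173} \left(- \frac{1}{2299}\right) = \frac{1}{173} \left(-441\right) \left(- \frac{1}{2299}\right) = \left(- \frac{441}{173}\right) \left(- \frac{1}{2299}\right) = \frac{441}{397727}$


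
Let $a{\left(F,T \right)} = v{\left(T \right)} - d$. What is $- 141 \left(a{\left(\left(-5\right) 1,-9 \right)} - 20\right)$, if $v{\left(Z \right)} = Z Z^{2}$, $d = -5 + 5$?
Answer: $105609$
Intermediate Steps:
$d = 0$
$v{\left(Z \right)} = Z^{3}$
$a{\left(F,T \right)} = T^{3}$ ($a{\left(F,T \right)} = T^{3} - 0 = T^{3} + 0 = T^{3}$)
$- 141 \left(a{\left(\left(-5\right) 1,-9 \right)} - 20\right) = - 141 \left(\left(-9\right)^{3} - 20\right) = - 141 \left(-729 - 20\right) = \left(-141\right) \left(-749\right) = 105609$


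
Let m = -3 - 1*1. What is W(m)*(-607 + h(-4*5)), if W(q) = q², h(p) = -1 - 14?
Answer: -9952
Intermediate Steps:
h(p) = -15
m = -4 (m = -3 - 1 = -4)
W(m)*(-607 + h(-4*5)) = (-4)²*(-607 - 15) = 16*(-622) = -9952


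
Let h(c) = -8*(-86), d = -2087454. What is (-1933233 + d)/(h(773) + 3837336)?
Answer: -4020687/3838024 ≈ -1.0476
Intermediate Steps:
h(c) = 688
(-1933233 + d)/(h(773) + 3837336) = (-1933233 - 2087454)/(688 + 3837336) = -4020687/3838024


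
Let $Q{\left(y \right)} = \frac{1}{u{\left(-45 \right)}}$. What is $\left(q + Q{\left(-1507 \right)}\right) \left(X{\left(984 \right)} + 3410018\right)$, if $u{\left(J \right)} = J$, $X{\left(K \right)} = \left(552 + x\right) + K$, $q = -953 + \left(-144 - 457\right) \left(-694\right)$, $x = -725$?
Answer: $\frac{7096928575464}{5} \approx 1.4194 \cdot 10^{12}$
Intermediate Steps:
$q = 416141$ ($q = -953 + \left(-144 - 457\right) \left(-694\right) = -953 - -417094 = -953 + 417094 = 416141$)
$X{\left(K \right)} = -173 + K$ ($X{\left(K \right)} = \left(552 - 725\right) + K = -173 + K$)
$Q{\left(y \right)} = - \frac{1}{45}$ ($Q{\left(y \right)} = \frac{1}{-45} = - \frac{1}{45}$)
$\left(q + Q{\left(-1507 \right)}\right) \left(X{\left(984 \right)} + 3410018\right) = \left(416141 - \frac{1}{45}\right) \left(\left(-173 + 984\right) + 3410018\right) = \frac{18726344 \left(811 + 3410018\right)}{45} = \frac{18726344}{45} \cdot 3410829 = \frac{7096928575464}{5}$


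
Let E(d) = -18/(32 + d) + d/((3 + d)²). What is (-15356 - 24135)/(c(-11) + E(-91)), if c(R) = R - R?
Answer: -18043279936/134023 ≈ -1.3463e+5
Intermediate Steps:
c(R) = 0
E(d) = -18/(32 + d) + d/(3 + d)²
(-15356 - 24135)/(c(-11) + E(-91)) = (-15356 - 24135)/(0 + ((-91)² - 18*(3 - 91)² + 32*(-91))/((3 - 91)²*(32 - 91))) = -39491/(0 + (8281 - 18*(-88)² - 2912)/((-88)²*(-59))) = -39491/(0 + (1/7744)*(-1/59)*(8281 - 18*7744 - 2912)) = -39491/(0 + (1/7744)*(-1/59)*(8281 - 139392 - 2912)) = -39491/(0 + (1/7744)*(-1/59)*(-134023)) = -39491/(0 + 134023/456896) = -39491/134023/456896 = -39491*456896/134023 = -18043279936/134023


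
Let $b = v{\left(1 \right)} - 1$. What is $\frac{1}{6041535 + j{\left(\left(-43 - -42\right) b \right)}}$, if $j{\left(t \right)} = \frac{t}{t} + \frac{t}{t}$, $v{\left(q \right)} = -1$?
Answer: $\frac{1}{6041537} \approx 1.6552 \cdot 10^{-7}$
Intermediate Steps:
$b = -2$ ($b = -1 - 1 = -2$)
$j{\left(t \right)} = 2$ ($j{\left(t \right)} = 1 + 1 = 2$)
$\frac{1}{6041535 + j{\left(\left(-43 - -42\right) b \right)}} = \frac{1}{6041535 + 2} = \frac{1}{6041537}$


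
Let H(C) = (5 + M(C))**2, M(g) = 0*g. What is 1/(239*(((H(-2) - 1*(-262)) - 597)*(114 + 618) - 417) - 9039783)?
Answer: -1/63373326 ≈ -1.5780e-8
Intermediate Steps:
M(g) = 0
H(C) = 25 (H(C) = (5 + 0)**2 = 5**2 = 25)
1/(239*(((H(-2) - 1*(-262)) - 597)*(114 + 618) - 417) - 9039783) = 1/(239*(((25 - 1*(-262)) - 597)*(114 + 618) - 417) - 9039783) = 1/(239*(((25 + 262) - 597)*732 - 417) - 9039783) = 1/(239*((287 - 597)*732 - 417) - 9039783) = 1/(239*(-310*732 - 417) - 9039783) = 1/(239*(-226920 - 417) - 9039783) = 1/(239*(-227337) - 9039783) = 1/(-54333543 - 9039783) = 1/(-63373326) = -1/63373326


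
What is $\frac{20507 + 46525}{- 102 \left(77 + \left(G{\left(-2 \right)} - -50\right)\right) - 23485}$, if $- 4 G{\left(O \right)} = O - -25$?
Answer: $- \frac{134064}{71705} \approx -1.8697$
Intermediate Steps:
$G{\left(O \right)} = - \frac{25}{4} - \frac{O}{4}$ ($G{\left(O \right)} = - \frac{O - -25}{4} = - \frac{O + 25}{4} = - \frac{25 + O}{4} = - \frac{25}{4} - \frac{O}{4}$)
$\frac{20507 + 46525}{- 102 \left(77 + \left(G{\left(-2 \right)} - -50\right)\right) - 23485} = \frac{20507 + 46525}{- 102 \left(77 - - \frac{177}{4}\right) - 23485} = \frac{67032}{- 102 \left(77 + \left(\left(- \frac{25}{4} + \frac{1}{2}\right) + 50\right)\right) - 23485} = \frac{67032}{- 102 \left(77 + \left(- \frac{23}{4} + 50\right)\right) - 23485} = \frac{67032}{- 102 \left(77 + \frac{177}{4}\right) - 23485} = \frac{67032}{\left(-102\right) \frac{485}{4} - 23485} = \frac{67032}{- \frac{24735}{2} - 23485} = \frac{67032}{- \frac{71705}{2}} = 67032 \left(- \frac{2}{71705}\right) = - \frac{134064}{71705}$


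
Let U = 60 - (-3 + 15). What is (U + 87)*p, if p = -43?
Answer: -5805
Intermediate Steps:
U = 48 (U = 60 - 1*12 = 60 - 12 = 48)
(U + 87)*p = (48 + 87)*(-43) = 135*(-43) = -5805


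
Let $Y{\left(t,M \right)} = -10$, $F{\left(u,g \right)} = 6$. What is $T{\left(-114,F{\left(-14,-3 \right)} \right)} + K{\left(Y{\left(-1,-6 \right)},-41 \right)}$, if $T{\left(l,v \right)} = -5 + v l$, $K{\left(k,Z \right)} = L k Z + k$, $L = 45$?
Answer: $17751$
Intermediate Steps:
$K{\left(k,Z \right)} = k + 45 Z k$ ($K{\left(k,Z \right)} = 45 k Z + k = 45 Z k + k = k + 45 Z k$)
$T{\left(l,v \right)} = -5 + l v$
$T{\left(-114,F{\left(-14,-3 \right)} \right)} + K{\left(Y{\left(-1,-6 \right)},-41 \right)} = \left(-5 - 684\right) - 10 \left(1 + 45 \left(-41\right)\right) = \left(-5 - 684\right) - 10 \left(1 - 1845\right) = -689 - -18440 = -689 + 18440 = 17751$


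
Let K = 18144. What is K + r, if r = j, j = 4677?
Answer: 22821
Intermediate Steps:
r = 4677
K + r = 18144 + 4677 = 22821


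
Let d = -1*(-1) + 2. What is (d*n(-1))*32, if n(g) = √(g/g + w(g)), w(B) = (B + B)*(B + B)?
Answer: 96*√5 ≈ 214.66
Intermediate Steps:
w(B) = 4*B² (w(B) = (2*B)*(2*B) = 4*B²)
d = 3 (d = 1 + 2 = 3)
n(g) = √(1 + 4*g²) (n(g) = √(g/g + 4*g²) = √(1 + 4*g²))
(d*n(-1))*32 = (3*√(1 + 4*(-1)²))*32 = (3*√(1 + 4*1))*32 = (3*√(1 + 4))*32 = (3*√5)*32 = 96*√5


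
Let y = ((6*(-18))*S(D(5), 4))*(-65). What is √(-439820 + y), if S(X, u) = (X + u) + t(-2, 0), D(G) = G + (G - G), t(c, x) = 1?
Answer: 2*I*√92405 ≈ 607.96*I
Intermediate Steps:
D(G) = G (D(G) = G + 0 = G)
S(X, u) = 1 + X + u (S(X, u) = (X + u) + 1 = 1 + X + u)
y = 70200 (y = ((6*(-18))*(1 + 5 + 4))*(-65) = -108*10*(-65) = -1080*(-65) = 70200)
√(-439820 + y) = √(-439820 + 70200) = √(-369620) = 2*I*√92405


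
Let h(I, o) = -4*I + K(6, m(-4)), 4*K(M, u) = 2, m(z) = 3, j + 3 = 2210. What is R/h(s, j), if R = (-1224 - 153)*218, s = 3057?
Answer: 600372/24455 ≈ 24.550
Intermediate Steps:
j = 2207 (j = -3 + 2210 = 2207)
K(M, u) = 1/2 (K(M, u) = (1/4)*2 = 1/2)
h(I, o) = 1/2 - 4*I (h(I, o) = -4*I + 1/2 = 1/2 - 4*I)
R = -300186 (R = -1377*218 = -300186)
R/h(s, j) = -300186/(1/2 - 4*3057) = -300186/(1/2 - 12228) = -300186/(-24455/2) = -300186*(-2/24455) = 600372/24455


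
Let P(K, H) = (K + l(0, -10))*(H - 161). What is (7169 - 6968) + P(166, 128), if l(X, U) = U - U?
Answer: -5277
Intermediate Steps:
l(X, U) = 0
P(K, H) = K*(-161 + H) (P(K, H) = (K + 0)*(H - 161) = K*(-161 + H))
(7169 - 6968) + P(166, 128) = (7169 - 6968) + 166*(-161 + 128) = 201 + 166*(-33) = 201 - 5478 = -5277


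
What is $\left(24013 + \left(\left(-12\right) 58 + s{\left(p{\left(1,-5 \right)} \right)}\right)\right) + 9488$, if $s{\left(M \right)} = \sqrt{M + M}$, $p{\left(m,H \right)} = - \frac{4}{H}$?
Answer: $32805 + \frac{2 \sqrt{10}}{5} \approx 32806.0$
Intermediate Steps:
$s{\left(M \right)} = \sqrt{2} \sqrt{M}$ ($s{\left(M \right)} = \sqrt{2 M} = \sqrt{2} \sqrt{M}$)
$\left(24013 + \left(\left(-12\right) 58 + s{\left(p{\left(1,-5 \right)} \right)}\right)\right) + 9488 = \left(24013 - \left(696 - \sqrt{2} \sqrt{- \frac{4}{-5}}\right)\right) + 9488 = \left(24013 - \left(696 - \sqrt{2} \sqrt{\left(-4\right) \left(- \frac{1}{5}\right)}\right)\right) + 9488 = \left(24013 - \left(696 - \sqrt{2} \sqrt{\frac{4}{5}}\right)\right) + 9488 = \left(24013 - \left(696 - \sqrt{2} \frac{2 \sqrt{5}}{5}\right)\right) + 9488 = \left(24013 - \left(696 - \frac{2 \sqrt{10}}{5}\right)\right) + 9488 = \left(23317 + \frac{2 \sqrt{10}}{5}\right) + 9488 = 32805 + \frac{2 \sqrt{10}}{5}$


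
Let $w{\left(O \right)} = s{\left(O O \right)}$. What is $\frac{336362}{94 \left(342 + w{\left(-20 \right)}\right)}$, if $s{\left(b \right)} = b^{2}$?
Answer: $\frac{12937}{579698} \approx 0.022317$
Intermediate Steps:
$w{\left(O \right)} = O^{4}$ ($w{\left(O \right)} = \left(O O\right)^{2} = \left(O^{2}\right)^{2} = O^{4}$)
$\frac{336362}{94 \left(342 + w{\left(-20 \right)}\right)} = \frac{336362}{94 \left(342 + \left(-20\right)^{4}\right)} = \frac{336362}{94 \left(342 + 160000\right)} = \frac{336362}{94 \cdot 160342} = \frac{336362}{15072148} = 336362 \cdot \frac{1}{15072148} = \frac{12937}{579698}$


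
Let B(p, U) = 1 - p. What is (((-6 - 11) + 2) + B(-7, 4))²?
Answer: 49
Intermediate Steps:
(((-6 - 11) + 2) + B(-7, 4))² = (((-6 - 11) + 2) + (1 - 1*(-7)))² = ((-17 + 2) + (1 + 7))² = (-15 + 8)² = (-7)² = 49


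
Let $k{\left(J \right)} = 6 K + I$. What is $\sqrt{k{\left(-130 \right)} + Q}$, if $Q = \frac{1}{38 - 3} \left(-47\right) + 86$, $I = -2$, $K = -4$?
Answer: $\frac{\sqrt{71855}}{35} \approx 7.6588$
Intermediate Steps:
$Q = \frac{2963}{35}$ ($Q = \frac{1}{35} \left(-47\right) + 86 = - \frac{47}{35} + 86 = \frac{2963}{35} \approx 84.657$)
$k{\left(J \right)} = -26$ ($k{\left(J \right)} = 6 \left(-4\right) - 2 = -24 - 2 = -26$)
$\sqrt{k{\left(-130 \right)} + Q} = \sqrt{-26 + \frac{2963}{35}} = \sqrt{\frac{2053}{35}} = \frac{\sqrt{71855}}{35}$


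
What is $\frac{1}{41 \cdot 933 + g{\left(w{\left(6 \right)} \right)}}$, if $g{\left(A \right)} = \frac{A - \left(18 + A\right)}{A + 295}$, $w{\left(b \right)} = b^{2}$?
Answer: $\frac{331}{12661725} \approx 2.6142 \cdot 10^{-5}$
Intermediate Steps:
$g{\left(A \right)} = - \frac{18}{295 + A}$
$\frac{1}{41 \cdot 933 + g{\left(w{\left(6 \right)} \right)}} = \frac{1}{41 \cdot 933 - \frac{18}{295 + 6^{2}}} = \frac{1}{38253 - \frac{18}{295 + 36}} = \frac{1}{38253 - \frac{18}{331}} = \frac{1}{\frac{12661725}{331}} = \frac{331}{12661725}$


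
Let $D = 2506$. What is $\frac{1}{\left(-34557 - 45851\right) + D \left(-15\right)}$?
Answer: $- \frac{1}{117998} \approx -8.4747 \cdot 10^{-6}$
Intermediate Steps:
$\frac{1}{\left(-34557 - 45851\right) + D \left(-15\right)} = \frac{1}{\left(-34557 - 45851\right) + 2506 \left(-15\right)} = \frac{1}{\left(-34557 - 45851\right) - 37590} = \frac{1}{-80408 - 37590} = \frac{1}{-117998} = - \frac{1}{117998}$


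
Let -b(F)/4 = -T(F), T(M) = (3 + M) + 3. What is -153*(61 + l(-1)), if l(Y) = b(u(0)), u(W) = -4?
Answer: -10557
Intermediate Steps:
T(M) = 6 + M
b(F) = 24 + 4*F (b(F) = -(-4)*(6 + F) = -4*(-6 - F) = 24 + 4*F)
l(Y) = 8 (l(Y) = 24 + 4*(-4) = 24 - 16 = 8)
-153*(61 + l(-1)) = -153*(61 + 8) = -153*69 = -10557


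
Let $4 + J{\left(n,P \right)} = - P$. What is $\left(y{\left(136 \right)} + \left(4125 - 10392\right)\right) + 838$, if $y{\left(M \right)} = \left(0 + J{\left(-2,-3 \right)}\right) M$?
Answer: $-5565$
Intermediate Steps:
$J{\left(n,P \right)} = -4 - P$
$y{\left(M \right)} = - M$ ($y{\left(M \right)} = \left(0 - 1\right) M = - M$)
$\left(y{\left(136 \right)} + \left(4125 - 10392\right)\right) + 838 = \left(\left(-1\right) 136 + \left(4125 - 10392\right)\right) + 838 = \left(-136 + \left(4125 - 10392\right)\right) + 838 = \left(-136 - 6267\right) + 838 = -6403 + 838 = -5565$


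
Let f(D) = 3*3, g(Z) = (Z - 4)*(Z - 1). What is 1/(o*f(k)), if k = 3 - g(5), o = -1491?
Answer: -1/13419 ≈ -7.4521e-5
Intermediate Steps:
g(Z) = (-1 + Z)*(-4 + Z) (g(Z) = (-4 + Z)*(-1 + Z) = (-1 + Z)*(-4 + Z))
k = -1 (k = 3 - (4 + 5**2 - 5*5) = 3 - (4 + 25 - 25) = 3 - 1*4 = 3 - 4 = -1)
f(D) = 9
1/(o*f(k)) = 1/(-1491*9) = 1/(-13419) = -1/13419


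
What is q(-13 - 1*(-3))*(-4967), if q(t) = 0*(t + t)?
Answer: 0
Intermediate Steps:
q(t) = 0 (q(t) = 0*(2*t) = 0)
q(-13 - 1*(-3))*(-4967) = 0*(-4967) = 0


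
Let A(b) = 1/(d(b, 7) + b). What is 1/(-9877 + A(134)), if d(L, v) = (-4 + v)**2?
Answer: -143/1412410 ≈ -0.00010125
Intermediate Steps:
A(b) = 1/(9 + b) (A(b) = 1/((-4 + 7)**2 + b) = 1/(3**2 + b) = 1/(9 + b))
1/(-9877 + A(134)) = 1/(-9877 + 1/(9 + 134)) = 1/(-9877 + 1/143) = 1/(-1412410/143) = -143/1412410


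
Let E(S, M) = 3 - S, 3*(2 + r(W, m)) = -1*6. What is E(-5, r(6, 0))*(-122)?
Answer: -976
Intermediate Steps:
r(W, m) = -4 (r(W, m) = -2 + (-1*6)/3 = -2 + (⅓)*(-6) = -2 - 2 = -4)
E(-5, r(6, 0))*(-122) = (3 - 1*(-5))*(-122) = (3 + 5)*(-122) = 8*(-122) = -976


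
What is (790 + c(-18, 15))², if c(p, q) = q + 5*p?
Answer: 511225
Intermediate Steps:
(790 + c(-18, 15))² = (790 + (15 + 5*(-18)))² = (790 + (15 - 90))² = (790 - 75)² = 715² = 511225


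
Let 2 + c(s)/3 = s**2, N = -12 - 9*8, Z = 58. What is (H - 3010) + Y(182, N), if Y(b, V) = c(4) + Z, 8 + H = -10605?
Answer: -13523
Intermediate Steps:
H = -10613 (H = -8 - 10605 = -10613)
N = -84 (N = -12 - 1*72 = -12 - 72 = -84)
c(s) = -6 + 3*s**2
Y(b, V) = 100 (Y(b, V) = (-6 + 3*4**2) + 58 = (-6 + 3*16) + 58 = (-6 + 48) + 58 = 42 + 58 = 100)
(H - 3010) + Y(182, N) = (-10613 - 3010) + 100 = -13623 + 100 = -13523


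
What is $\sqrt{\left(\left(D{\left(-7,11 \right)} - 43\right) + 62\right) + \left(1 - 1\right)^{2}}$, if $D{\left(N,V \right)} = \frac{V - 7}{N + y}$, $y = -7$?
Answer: $\frac{\sqrt{917}}{7} \approx 4.326$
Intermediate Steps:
$D{\left(N,V \right)} = \frac{-7 + V}{-7 + N}$ ($D{\left(N,V \right)} = \frac{V - 7}{N - 7} = \frac{-7 + V}{-7 + N}$)
$\sqrt{\left(\left(D{\left(-7,11 \right)} - 43\right) + 62\right) + \left(1 - 1\right)^{2}} = \sqrt{\left(\left(\frac{-7 + 11}{-7 - 7} - 43\right) + 62\right) + \left(1 - 1\right)^{2}} = \sqrt{\left(\left(\frac{1}{-14} \cdot 4 - 43\right) + 62\right) + 0^{2}} = \sqrt{\left(\left(\left(- \frac{1}{14}\right) 4 - 43\right) + 62\right) + 0} = \sqrt{\left(\left(- \frac{2}{7} - 43\right) + 62\right) + 0} = \sqrt{\left(- \frac{303}{7} + 62\right) + 0} = \sqrt{\frac{131}{7} + 0} = \sqrt{\frac{131}{7}} = \frac{\sqrt{917}}{7}$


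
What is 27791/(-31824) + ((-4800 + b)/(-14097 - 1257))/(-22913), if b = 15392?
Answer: -543150504443/621993365136 ≈ -0.87324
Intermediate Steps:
27791/(-31824) + ((-4800 + b)/(-14097 - 1257))/(-22913) = 27791/(-31824) + ((-4800 + 15392)/(-14097 - 1257))/(-22913) = 27791*(-1/31824) + (10592/(-15354))*(-1/22913) = -27791/31824 + (10592*(-1/15354))*(-1/22913) = -27791/31824 - 5296/7677*(-1/22913) = -27791/31824 + 5296/175903101 = -543150504443/621993365136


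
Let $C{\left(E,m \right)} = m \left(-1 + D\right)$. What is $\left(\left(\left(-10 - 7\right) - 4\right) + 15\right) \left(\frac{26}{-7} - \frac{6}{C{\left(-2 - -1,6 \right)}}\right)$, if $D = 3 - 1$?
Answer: $\frac{198}{7} \approx 28.286$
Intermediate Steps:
$D = 2$
$C{\left(E,m \right)} = m$ ($C{\left(E,m \right)} = m \left(-1 + 2\right) = m 1 = m$)
$\left(\left(\left(-10 - 7\right) - 4\right) + 15\right) \left(\frac{26}{-7} - \frac{6}{C{\left(-2 - -1,6 \right)}}\right) = \left(\left(\left(-10 - 7\right) - 4\right) + 15\right) \left(\frac{26}{-7} - \frac{6}{6}\right) = \left(\left(-17 - 4\right) + 15\right) \left(26 \left(- \frac{1}{7}\right) - 1\right) = \left(-21 + 15\right) \left(- \frac{26}{7} - 1\right) = \left(-6\right) \left(- \frac{33}{7}\right) = \frac{198}{7}$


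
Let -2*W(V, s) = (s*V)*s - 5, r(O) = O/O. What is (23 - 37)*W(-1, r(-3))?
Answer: -42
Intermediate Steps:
r(O) = 1
W(V, s) = 5/2 - V*s**2/2 (W(V, s) = -((s*V)*s - 5)/2 = -((V*s)*s - 5)/2 = -(V*s**2 - 5)/2 = -(-5 + V*s**2)/2 = 5/2 - V*s**2/2)
(23 - 37)*W(-1, r(-3)) = (23 - 37)*(5/2 - 1/2*(-1)*1**2) = -14*(5/2 - 1/2*(-1)*1) = -14*(5/2 + 1/2) = -14*3 = -42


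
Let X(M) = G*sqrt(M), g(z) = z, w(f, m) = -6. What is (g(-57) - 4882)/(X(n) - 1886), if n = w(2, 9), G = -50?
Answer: 4657477/1785998 - 123475*I*sqrt(6)/1785998 ≈ 2.6078 - 0.16935*I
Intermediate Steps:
n = -6
X(M) = -50*sqrt(M)
(g(-57) - 4882)/(X(n) - 1886) = (-57 - 4882)/(-50*I*sqrt(6) - 1886) = -4939/(-50*I*sqrt(6) - 1886) = -4939/(-1886 - 50*I*sqrt(6))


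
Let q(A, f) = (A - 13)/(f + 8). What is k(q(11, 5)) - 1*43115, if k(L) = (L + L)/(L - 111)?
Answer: -62301171/1445 ≈ -43115.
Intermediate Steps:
q(A, f) = (-13 + A)/(8 + f)
k(L) = 2*L/(-111 + L) (k(L) = (2*L)/(-111 + L) = 2*L/(-111 + L))
k(q(11, 5)) - 1*43115 = 2*((-13 + 11)/(8 + 5))/(-111 + (-13 + 11)/(8 + 5)) - 1*43115 = 2*(-2/13)/(-111 - 2/13) - 43115 = 2*(-2/13)/(-1445/13) - 43115 = 2*(-2/13)*(-13/1445) - 43115 = 4/1445 - 43115 = -62301171/1445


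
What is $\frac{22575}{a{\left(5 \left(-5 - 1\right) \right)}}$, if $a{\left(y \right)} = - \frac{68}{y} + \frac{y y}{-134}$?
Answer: $- \frac{527625}{104} \approx -5073.3$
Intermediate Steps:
$a{\left(y \right)} = - \frac{68}{y} - \frac{y^{2}}{134}$ ($a{\left(y \right)} = - \frac{68}{y} + y^{2} \left(- \frac{1}{134}\right) = - \frac{68}{y} - \frac{y^{2}}{134}$)
$\frac{22575}{a{\left(5 \left(-5 - 1\right) \right)}} = \frac{22575}{\frac{1}{134} \frac{1}{5 \left(-5 - 1\right)} \left(-9112 - \left(5 \left(-5 - 1\right)\right)^{3}\right)} = \frac{22575}{\frac{1}{134} \frac{1}{5 \left(-6\right)} \left(-9112 - \left(5 \left(-6\right)\right)^{3}\right)} = \frac{22575}{\frac{1}{134} \frac{1}{-30} \left(-9112 - \left(-30\right)^{3}\right)} = \frac{22575}{\frac{1}{134} \left(- \frac{1}{30}\right) \left(-9112 - -27000\right)} = \frac{22575}{\frac{1}{134} \left(- \frac{1}{30}\right) \left(-9112 + 27000\right)} = \frac{22575}{\frac{1}{134} \left(- \frac{1}{30}\right) 17888} = \frac{22575}{- \frac{4472}{1005}} = 22575 \left(- \frac{1005}{4472}\right) = - \frac{527625}{104}$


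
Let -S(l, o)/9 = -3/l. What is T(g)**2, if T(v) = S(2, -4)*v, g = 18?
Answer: 59049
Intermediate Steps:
S(l, o) = 27/l (S(l, o) = -(-27)/l = 27/l)
T(v) = 27*v/2 (T(v) = (27/2)*v = (27*(1/2))*v = 27*v/2)
T(g)**2 = ((27/2)*18)**2 = 243**2 = 59049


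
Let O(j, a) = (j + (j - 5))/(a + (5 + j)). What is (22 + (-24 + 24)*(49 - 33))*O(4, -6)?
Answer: 22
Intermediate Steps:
O(j, a) = (-5 + 2*j)/(5 + a + j) (O(j, a) = (j + (-5 + j))/(5 + a + j) = (-5 + 2*j)/(5 + a + j))
(22 + (-24 + 24)*(49 - 33))*O(4, -6) = (22 + (-24 + 24)*(49 - 33))*((-5 + 2*4)/(5 - 6 + 4)) = (22 + 0*16)*((-5 + 8)/3) = (22 + 0)*((⅓)*3) = 22*1 = 22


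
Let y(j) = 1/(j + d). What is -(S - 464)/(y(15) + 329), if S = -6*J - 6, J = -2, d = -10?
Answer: 1145/823 ≈ 1.3913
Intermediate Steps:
y(j) = 1/(-10 + j) (y(j) = 1/(j - 10) = 1/(-10 + j))
S = 6 (S = -6*(-2) - 6 = 12 - 6 = 6)
-(S - 464)/(y(15) + 329) = -(6 - 464)/(1/(-10 + 15) + 329) = -(-458)/(1/5 + 329) = -(-458)/(⅕ + 329) = -(-458)/1646/5 = -(-458)*5/1646 = -1*(-1145/823) = 1145/823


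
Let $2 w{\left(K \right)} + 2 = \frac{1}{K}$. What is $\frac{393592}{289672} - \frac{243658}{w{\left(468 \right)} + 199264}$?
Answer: $\frac{918148484039}{6753346709321} \approx 0.13595$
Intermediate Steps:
$w{\left(K \right)} = -1 + \frac{1}{2 K}$
$\frac{393592}{289672} - \frac{243658}{w{\left(468 \right)} + 199264} = \frac{393592}{289672} - \frac{243658}{\frac{\frac{1}{2} - 468}{468} + 199264} = 393592 \cdot \frac{1}{289672} - \frac{243658}{\frac{\frac{1}{2} - 468}{468} + 199264} = \frac{49199}{36209} - \frac{243658}{\frac{1}{468} \left(- \frac{935}{2}\right) + 199264} = \frac{49199}{36209} - \frac{243658}{- \frac{935}{936} + 199264} = \frac{49199}{36209} - \frac{243658}{\frac{186510169}{936}} = \frac{49199}{36209} - \frac{228063888}{186510169} = \frac{918148484039}{6753346709321}$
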